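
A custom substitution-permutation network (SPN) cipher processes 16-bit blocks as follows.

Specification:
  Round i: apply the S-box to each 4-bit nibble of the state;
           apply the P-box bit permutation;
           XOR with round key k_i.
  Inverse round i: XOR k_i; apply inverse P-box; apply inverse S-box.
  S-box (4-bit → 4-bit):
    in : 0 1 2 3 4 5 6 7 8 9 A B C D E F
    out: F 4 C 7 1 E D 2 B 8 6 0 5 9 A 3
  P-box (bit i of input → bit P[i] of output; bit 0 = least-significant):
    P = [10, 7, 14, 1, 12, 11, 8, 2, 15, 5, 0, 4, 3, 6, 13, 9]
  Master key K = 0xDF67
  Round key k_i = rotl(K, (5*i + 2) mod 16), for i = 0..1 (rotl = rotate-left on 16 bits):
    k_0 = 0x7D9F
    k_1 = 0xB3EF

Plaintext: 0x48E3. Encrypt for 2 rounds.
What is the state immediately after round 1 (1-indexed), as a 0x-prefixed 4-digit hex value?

s_0 = plaintext = 0x48E3
s_1 = Round(s_0, k_0) = 0xB123
s_2 = Round(s_1, k_1) = 0xF66A

0xB123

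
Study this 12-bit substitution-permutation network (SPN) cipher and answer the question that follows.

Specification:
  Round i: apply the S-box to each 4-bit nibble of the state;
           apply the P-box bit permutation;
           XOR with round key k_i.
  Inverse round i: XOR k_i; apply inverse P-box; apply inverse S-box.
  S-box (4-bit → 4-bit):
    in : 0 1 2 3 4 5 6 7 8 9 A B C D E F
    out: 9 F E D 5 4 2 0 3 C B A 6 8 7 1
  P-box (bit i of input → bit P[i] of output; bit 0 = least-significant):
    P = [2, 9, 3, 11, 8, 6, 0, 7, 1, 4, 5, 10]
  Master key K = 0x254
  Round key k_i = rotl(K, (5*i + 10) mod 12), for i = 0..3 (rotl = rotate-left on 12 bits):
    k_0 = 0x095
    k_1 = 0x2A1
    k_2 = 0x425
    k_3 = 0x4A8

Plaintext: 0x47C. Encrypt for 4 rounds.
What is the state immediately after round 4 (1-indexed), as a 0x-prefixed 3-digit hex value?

0x703

s_0 = plaintext = 0x47C
s_1 = Round(s_0, k_0) = 0x2BF
s_2 = Round(s_1, k_1) = 0x655
s_3 = Round(s_2, k_2) = 0x43C
s_4 = Round(s_3, k_3) = 0x703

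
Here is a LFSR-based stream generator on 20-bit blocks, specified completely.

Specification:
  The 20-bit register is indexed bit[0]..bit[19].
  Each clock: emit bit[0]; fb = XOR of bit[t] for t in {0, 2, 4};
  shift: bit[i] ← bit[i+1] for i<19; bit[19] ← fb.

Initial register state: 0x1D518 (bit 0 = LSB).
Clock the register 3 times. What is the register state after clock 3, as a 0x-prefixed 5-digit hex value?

0xE3AA3

reg_0 = 0x1D518
clock 1: out=0, reg = 0x8EA8C
clock 2: out=0, reg = 0xC7546
clock 3: out=0, reg = 0xE3AA3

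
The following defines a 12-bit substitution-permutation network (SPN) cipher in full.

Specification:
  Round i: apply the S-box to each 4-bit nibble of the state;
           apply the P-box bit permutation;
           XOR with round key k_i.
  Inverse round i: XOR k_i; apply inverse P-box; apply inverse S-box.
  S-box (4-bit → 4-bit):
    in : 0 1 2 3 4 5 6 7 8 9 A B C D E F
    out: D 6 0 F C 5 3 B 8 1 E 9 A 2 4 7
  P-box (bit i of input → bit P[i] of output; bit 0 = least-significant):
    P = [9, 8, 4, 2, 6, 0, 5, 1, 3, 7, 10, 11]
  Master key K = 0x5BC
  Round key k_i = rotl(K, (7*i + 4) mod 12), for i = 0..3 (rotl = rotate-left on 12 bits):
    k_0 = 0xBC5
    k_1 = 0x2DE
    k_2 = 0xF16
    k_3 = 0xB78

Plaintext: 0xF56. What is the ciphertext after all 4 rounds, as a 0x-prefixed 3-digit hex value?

s_0 = plaintext = 0xF56
s_1 = Round(s_0, k_0) = 0xC2D
s_2 = Round(s_1, k_1) = 0xB5E
s_3 = Round(s_2, k_2) = 0x76E
s_4 = Round(s_3, k_3) = 0x3A1

0x3A1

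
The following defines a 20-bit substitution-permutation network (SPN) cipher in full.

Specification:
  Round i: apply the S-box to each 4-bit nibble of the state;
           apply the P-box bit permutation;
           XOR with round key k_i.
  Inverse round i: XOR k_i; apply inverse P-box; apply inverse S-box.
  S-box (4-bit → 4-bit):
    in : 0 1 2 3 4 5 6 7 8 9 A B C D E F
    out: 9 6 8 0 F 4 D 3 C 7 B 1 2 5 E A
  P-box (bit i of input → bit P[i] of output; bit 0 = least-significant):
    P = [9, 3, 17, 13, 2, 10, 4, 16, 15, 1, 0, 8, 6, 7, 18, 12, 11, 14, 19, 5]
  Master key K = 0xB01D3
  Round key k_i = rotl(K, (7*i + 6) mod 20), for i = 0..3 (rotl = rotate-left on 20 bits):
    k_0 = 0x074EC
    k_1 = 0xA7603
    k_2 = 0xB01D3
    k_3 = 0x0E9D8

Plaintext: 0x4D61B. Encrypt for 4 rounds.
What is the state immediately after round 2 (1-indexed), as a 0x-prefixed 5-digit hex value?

0x8B057

s_0 = plaintext = 0x4D61B
s_1 = Round(s_0, k_0) = 0xCBB9D
s_2 = Round(s_1, k_1) = 0x8B057
s_3 = Round(s_2, k_2) = 0x382AB
s_4 = Round(s_3, k_3) = 0x5FEDC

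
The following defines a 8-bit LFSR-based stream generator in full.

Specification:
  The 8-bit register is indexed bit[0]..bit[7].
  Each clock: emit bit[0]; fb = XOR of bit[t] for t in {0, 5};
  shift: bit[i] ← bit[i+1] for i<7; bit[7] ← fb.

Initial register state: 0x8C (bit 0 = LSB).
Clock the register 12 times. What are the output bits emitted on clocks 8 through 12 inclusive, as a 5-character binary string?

reg_0 = 0x8C
clock 1: out=0, reg = 0x46
clock 2: out=0, reg = 0x23
clock 3: out=1, reg = 0x11
clock 4: out=1, reg = 0x88
clock 5: out=0, reg = 0x44
clock 6: out=0, reg = 0x22
clock 7: out=0, reg = 0x91
clock 8: out=1, reg = 0xC8
clock 9: out=0, reg = 0x64
clock 10: out=0, reg = 0xB2
clock 11: out=0, reg = 0xD9
clock 12: out=1, reg = 0xEC

10001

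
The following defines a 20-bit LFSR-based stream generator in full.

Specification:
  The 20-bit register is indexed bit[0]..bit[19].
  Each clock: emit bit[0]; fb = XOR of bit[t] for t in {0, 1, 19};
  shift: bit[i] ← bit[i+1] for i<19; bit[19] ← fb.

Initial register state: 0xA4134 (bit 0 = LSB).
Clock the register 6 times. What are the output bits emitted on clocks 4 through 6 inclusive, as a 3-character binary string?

reg_0 = 0xA4134
clock 1: out=0, reg = 0xD209A
clock 2: out=0, reg = 0x6904D
clock 3: out=1, reg = 0xB4826
clock 4: out=0, reg = 0x5A413
clock 5: out=1, reg = 0x2D209
clock 6: out=1, reg = 0x96904

011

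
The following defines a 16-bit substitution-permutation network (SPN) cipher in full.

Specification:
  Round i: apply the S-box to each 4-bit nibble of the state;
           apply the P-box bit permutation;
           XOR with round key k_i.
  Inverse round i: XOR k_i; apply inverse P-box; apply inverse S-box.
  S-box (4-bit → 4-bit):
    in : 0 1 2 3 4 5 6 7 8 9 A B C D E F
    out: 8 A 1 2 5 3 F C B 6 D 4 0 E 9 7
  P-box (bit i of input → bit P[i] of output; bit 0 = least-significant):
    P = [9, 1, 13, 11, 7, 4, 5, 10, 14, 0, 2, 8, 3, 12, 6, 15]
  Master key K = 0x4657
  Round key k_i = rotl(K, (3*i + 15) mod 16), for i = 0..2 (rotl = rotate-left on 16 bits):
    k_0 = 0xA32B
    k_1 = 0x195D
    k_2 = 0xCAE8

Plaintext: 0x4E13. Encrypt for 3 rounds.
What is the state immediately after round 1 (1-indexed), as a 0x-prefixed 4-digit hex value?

s_0 = plaintext = 0x4E13
s_1 = Round(s_0, k_0) = 0xE671
s_2 = Round(s_1, k_1) = 0xD472
s_3 = Round(s_2, k_2) = 0x1C8C

0xE671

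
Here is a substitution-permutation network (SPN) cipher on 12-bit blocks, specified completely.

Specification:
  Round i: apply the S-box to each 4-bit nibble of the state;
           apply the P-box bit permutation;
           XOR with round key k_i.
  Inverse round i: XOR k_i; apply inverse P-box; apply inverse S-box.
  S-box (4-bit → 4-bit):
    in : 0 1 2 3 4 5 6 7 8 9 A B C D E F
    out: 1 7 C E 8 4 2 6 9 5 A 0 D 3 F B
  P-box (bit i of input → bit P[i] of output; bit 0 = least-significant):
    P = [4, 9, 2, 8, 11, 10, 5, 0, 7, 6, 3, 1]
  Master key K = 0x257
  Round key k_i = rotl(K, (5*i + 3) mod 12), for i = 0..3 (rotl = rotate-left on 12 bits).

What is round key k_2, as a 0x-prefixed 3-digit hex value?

0x4AE

K = 0x257
k_0 = rotl(K, (5*0+3) mod 12) = rotl(K, 3) = 0x2B9
k_1 = rotl(K, (5*1+3) mod 12) = rotl(K, 8) = 0x725
k_2 = rotl(K, (5*2+3) mod 12) = rotl(K, 1) = 0x4AE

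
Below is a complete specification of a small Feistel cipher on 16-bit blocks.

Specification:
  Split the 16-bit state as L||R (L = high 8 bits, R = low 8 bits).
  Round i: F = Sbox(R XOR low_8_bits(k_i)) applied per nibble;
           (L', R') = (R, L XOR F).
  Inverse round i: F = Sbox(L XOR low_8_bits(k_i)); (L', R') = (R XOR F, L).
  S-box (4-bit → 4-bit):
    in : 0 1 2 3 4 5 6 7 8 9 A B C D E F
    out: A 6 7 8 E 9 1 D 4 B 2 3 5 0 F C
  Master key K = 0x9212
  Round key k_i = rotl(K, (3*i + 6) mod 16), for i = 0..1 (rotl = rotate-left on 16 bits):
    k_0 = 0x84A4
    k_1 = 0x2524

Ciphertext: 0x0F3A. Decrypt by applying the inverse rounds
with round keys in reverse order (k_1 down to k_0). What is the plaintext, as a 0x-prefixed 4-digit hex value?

s_0 = ciphertext = 0x0F3A
s_1 = InvRound(s_0, k_1) = 0x490F
s_2 = InvRound(s_1, k_0) = 0xFF49

0xFF49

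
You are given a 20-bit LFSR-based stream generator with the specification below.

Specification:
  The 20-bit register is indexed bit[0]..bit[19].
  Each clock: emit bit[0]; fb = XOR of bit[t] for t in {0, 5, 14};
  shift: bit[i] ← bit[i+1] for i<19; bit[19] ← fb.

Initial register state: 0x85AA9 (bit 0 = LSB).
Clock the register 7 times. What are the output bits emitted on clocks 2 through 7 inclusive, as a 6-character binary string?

001010

reg_0 = 0x85AA9
clock 1: out=1, reg = 0xC2D54
clock 2: out=0, reg = 0x616AA
clock 3: out=0, reg = 0xB0B55
clock 4: out=1, reg = 0xD85AA
clock 5: out=0, reg = 0xEC2D5
clock 6: out=1, reg = 0x7616A
clock 7: out=0, reg = 0x3B0B5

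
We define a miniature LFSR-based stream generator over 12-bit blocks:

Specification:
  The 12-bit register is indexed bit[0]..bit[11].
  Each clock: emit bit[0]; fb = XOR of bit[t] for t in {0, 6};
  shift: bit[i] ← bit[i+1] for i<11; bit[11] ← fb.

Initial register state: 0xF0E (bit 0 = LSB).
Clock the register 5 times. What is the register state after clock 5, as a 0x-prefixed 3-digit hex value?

0x978

reg_0 = 0xF0E
clock 1: out=0, reg = 0x787
clock 2: out=1, reg = 0xBC3
clock 3: out=1, reg = 0x5E1
clock 4: out=1, reg = 0x2F0
clock 5: out=0, reg = 0x978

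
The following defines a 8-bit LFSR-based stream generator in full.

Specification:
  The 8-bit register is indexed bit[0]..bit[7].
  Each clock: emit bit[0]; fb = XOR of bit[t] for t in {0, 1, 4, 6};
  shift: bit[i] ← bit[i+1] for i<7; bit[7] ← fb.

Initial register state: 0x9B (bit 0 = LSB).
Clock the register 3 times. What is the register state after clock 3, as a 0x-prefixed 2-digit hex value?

reg_0 = 0x9B
clock 1: out=1, reg = 0xCD
clock 2: out=1, reg = 0x66
clock 3: out=0, reg = 0x33

0x33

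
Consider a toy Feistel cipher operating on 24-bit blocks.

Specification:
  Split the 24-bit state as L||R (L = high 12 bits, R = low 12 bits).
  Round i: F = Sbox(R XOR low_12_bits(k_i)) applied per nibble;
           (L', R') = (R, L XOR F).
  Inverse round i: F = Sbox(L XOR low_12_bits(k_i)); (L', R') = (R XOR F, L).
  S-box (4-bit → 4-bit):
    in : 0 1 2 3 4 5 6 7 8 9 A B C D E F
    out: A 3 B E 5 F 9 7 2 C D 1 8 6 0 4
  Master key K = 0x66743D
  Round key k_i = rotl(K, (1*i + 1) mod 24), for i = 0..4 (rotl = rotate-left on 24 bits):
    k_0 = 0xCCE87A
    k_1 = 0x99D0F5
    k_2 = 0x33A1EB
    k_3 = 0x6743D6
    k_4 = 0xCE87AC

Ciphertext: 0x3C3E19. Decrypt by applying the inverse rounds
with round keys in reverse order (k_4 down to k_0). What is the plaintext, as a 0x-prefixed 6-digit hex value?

0xC97207

s_0 = ciphertext = 0x3C3E19
s_1 = InvRound(s_0, k_4) = 0xB8D3C3
s_2 = InvRound(s_1, k_3) = 0x132B8D
s_3 = InvRound(s_2, k_2) = 0x1E1132
s_4 = InvRound(s_3, k_1) = 0x2071E1
s_5 = InvRound(s_4, k_0) = 0xC97207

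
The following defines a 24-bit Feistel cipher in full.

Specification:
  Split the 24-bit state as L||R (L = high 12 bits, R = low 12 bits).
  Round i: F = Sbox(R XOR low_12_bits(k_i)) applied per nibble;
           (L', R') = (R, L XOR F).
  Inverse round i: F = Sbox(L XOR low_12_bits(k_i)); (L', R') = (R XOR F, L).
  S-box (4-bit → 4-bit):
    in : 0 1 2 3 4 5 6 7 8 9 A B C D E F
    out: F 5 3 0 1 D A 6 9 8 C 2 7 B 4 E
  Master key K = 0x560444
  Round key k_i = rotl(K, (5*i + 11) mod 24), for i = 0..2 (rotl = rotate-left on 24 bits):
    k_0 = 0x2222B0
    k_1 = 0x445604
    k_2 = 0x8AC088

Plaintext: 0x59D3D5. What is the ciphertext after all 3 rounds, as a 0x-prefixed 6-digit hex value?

s_0 = plaintext = 0x59D3D5
s_1 = Round(s_0, k_0) = 0x3D5030
s_2 = Round(s_1, k_1) = 0x0309D4
s_3 = Round(s_2, k_2) = 0x9D48E7

0x9D48E7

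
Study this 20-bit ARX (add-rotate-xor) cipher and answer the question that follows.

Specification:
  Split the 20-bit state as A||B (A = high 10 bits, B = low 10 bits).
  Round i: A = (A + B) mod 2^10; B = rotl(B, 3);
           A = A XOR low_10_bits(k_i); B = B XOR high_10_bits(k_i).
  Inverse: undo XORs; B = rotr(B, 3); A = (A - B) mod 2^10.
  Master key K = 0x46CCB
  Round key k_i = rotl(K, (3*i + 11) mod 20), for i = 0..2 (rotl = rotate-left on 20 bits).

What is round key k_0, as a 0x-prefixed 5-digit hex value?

K = 0x46CCB
k_0 = rotl(K, (3*0+11) mod 20) = rotl(K, 11) = 0x65A36

0x65A36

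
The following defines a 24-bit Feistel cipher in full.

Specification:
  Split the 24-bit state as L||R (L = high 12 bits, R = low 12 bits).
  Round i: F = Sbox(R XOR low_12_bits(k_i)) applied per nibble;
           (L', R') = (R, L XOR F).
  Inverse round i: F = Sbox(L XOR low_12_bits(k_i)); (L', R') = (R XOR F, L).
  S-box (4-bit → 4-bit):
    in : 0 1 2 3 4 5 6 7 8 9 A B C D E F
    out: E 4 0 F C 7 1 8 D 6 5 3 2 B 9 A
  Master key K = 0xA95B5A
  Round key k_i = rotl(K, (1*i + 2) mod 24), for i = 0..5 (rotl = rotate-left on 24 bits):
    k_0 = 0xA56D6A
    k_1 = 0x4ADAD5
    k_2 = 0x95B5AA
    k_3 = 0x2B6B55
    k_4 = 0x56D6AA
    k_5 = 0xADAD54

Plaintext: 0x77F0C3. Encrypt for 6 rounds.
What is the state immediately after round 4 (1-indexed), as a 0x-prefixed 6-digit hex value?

0x00A21B

s_0 = plaintext = 0x77F0C3
s_1 = Round(s_0, k_0) = 0x0C3C29
s_2 = Round(s_1, k_1) = 0xC29161
s_3 = Round(s_2, k_2) = 0x16100A
s_4 = Round(s_3, k_3) = 0x00A21B
s_5 = Round(s_4, k_4) = 0x21BC3E
s_6 = Round(s_5, k_5) = 0xC3E60E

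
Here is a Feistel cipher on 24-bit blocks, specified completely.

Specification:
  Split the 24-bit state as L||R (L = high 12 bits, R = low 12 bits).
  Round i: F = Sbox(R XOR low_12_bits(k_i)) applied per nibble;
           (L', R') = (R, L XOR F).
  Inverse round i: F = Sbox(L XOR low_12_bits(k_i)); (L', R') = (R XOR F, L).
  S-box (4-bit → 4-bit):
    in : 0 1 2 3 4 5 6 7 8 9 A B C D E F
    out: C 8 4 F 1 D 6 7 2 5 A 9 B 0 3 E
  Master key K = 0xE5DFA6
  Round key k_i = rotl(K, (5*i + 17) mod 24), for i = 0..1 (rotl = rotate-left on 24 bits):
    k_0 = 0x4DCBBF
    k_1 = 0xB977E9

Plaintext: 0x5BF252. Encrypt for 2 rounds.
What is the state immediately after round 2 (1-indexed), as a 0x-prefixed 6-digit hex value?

0x08F534

s_0 = plaintext = 0x5BF252
s_1 = Round(s_0, k_0) = 0x25208F
s_2 = Round(s_1, k_1) = 0x08F534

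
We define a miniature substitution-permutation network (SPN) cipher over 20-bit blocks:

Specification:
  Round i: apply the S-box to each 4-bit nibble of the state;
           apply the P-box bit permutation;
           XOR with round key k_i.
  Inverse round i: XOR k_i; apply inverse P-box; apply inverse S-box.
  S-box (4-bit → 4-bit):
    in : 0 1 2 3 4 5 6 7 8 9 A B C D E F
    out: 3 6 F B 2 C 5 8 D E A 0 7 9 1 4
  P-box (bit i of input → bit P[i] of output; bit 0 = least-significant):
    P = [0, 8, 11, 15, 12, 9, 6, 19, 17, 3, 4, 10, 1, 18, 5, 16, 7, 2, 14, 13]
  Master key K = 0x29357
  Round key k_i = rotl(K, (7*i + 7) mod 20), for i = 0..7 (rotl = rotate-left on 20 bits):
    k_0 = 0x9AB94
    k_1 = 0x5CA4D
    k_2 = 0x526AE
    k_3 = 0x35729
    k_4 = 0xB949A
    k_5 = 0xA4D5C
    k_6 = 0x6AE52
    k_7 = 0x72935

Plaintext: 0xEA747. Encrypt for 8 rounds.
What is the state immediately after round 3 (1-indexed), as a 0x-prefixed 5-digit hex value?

s_0 = plaintext = 0xEA747
s_1 = Round(s_0, k_0) = 0xC2D14
s_2 = Round(s_1, k_1) = 0x28DAB
s_3 = Round(s_2, k_2) = 0xE4008
s_4 = Round(s_3, k_3) = 0x5CDA0
s_5 = Round(s_4, k_4) = 0x5F3B9
s_6 = Round(s_5, k_5) = 0x8A074
s_7 = Round(s_6, k_6) = 0x9CFDA
s_8 = Round(s_7, k_7) = 0xBD803

0xE4008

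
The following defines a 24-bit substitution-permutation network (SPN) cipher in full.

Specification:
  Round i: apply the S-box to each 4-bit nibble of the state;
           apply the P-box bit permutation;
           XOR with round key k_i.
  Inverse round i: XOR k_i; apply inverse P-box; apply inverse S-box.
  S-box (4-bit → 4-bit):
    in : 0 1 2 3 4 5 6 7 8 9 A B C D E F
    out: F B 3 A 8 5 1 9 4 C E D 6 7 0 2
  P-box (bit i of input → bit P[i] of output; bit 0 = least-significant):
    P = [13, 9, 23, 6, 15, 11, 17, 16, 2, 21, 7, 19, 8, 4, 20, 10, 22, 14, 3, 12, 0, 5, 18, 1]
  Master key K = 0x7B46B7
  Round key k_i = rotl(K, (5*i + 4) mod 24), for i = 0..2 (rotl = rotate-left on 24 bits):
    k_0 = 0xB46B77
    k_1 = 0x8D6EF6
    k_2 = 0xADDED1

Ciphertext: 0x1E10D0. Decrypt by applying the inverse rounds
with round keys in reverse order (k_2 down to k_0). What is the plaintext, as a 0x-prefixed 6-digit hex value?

s_0 = ciphertext = 0x1E10D0
s_1 = InvRound(s_0, k_2) = 0x6F9F0C
s_2 = InvRound(s_1, k_1) = 0x302C5B
s_3 = InvRound(s_2, k_0) = 0xCC76EC

0xCC76EC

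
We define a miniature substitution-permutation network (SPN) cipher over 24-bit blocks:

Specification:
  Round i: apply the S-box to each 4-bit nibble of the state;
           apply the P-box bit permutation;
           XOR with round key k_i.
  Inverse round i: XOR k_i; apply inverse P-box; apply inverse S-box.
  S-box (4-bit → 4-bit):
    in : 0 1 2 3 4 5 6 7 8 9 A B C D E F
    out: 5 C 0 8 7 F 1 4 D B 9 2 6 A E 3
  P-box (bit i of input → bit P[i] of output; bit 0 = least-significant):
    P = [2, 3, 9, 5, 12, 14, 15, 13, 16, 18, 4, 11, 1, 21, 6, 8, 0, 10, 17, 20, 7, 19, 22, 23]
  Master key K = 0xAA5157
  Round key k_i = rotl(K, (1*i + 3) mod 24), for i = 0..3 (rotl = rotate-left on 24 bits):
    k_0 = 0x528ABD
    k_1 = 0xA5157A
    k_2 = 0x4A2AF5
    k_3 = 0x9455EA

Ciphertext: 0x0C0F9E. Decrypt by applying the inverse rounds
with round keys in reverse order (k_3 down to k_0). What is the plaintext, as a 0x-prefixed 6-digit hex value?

0xFA3B6C

s_0 = ciphertext = 0x0C0F9E
s_1 = InvRound(s_0, k_3) = 0xD371F8
s_2 = InvRound(s_1, k_2) = 0xDA3AF4
s_3 = InvRound(s_2, k_1) = 0x4E9934
s_4 = InvRound(s_3, k_0) = 0xFA3B6C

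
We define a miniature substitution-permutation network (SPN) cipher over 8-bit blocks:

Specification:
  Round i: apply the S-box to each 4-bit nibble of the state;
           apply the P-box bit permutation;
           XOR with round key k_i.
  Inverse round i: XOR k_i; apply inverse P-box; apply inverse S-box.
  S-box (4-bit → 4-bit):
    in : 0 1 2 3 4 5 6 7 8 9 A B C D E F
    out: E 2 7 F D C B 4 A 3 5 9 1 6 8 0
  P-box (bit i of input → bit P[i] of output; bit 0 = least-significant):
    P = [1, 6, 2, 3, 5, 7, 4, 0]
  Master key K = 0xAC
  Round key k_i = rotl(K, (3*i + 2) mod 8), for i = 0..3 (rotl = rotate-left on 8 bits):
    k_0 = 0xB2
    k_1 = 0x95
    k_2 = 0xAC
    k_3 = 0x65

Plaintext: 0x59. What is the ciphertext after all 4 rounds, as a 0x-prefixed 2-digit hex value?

0x92

s_0 = plaintext = 0x59
s_1 = Round(s_0, k_0) = 0xE1
s_2 = Round(s_1, k_1) = 0xD4
s_3 = Round(s_2, k_2) = 0x32
s_4 = Round(s_3, k_3) = 0x92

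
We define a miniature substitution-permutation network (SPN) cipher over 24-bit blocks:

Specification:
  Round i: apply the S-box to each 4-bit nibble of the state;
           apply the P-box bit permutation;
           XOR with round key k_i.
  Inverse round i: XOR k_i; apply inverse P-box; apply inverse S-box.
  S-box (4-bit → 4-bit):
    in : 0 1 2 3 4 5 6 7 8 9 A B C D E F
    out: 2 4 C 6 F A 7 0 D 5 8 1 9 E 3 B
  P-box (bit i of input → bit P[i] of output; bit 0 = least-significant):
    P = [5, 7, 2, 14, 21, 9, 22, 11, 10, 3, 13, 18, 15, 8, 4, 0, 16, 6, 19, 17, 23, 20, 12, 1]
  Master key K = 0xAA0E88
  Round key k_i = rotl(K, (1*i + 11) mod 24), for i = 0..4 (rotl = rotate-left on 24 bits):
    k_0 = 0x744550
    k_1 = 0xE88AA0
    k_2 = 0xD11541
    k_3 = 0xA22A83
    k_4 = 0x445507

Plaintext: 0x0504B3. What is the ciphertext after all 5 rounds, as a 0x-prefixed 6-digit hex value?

0x9C2544

s_0 = plaintext = 0x0504B3
s_1 = Round(s_0, k_0) = 0x42609C
s_2 = Round(s_1, k_1) = 0x125B9A
s_3 = Round(s_2, k_2) = 0xBB4040
s_4 = Round(s_3, k_3) = 0x43A11A
s_5 = Round(s_4, k_4) = 0x9C2544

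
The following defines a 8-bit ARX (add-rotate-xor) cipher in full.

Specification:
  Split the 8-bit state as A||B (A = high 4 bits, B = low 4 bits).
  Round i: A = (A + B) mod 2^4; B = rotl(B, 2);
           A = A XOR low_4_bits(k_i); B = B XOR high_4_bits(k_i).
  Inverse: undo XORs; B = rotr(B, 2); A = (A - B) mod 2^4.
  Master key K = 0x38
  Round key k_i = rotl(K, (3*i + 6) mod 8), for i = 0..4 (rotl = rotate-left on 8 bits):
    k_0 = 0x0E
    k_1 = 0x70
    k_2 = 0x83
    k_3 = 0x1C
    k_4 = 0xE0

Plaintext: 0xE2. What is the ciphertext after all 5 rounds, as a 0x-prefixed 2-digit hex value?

0xF7

s_0 = plaintext = 0xE2
s_1 = Round(s_0, k_0) = 0xE8
s_2 = Round(s_1, k_1) = 0x65
s_3 = Round(s_2, k_2) = 0x8D
s_4 = Round(s_3, k_3) = 0x96
s_5 = Round(s_4, k_4) = 0xF7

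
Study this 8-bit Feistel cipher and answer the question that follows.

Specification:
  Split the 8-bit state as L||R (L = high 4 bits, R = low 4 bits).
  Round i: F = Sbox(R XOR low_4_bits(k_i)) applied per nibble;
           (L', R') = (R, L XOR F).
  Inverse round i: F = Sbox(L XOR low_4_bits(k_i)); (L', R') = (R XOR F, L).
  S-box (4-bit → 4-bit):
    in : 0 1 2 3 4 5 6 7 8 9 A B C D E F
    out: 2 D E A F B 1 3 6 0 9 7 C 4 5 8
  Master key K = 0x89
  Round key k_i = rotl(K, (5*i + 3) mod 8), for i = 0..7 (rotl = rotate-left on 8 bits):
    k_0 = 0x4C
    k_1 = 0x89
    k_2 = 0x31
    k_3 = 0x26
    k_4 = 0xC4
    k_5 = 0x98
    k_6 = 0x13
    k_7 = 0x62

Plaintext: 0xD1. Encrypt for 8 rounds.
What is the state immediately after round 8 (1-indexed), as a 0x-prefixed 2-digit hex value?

0x2D

s_0 = plaintext = 0xD1
s_1 = Round(s_0, k_0) = 0x19
s_2 = Round(s_1, k_1) = 0x93
s_3 = Round(s_2, k_2) = 0x37
s_4 = Round(s_3, k_3) = 0x7E
s_5 = Round(s_4, k_4) = 0xEE
s_6 = Round(s_5, k_5) = 0xEF
s_7 = Round(s_6, k_6) = 0xF2
s_8 = Round(s_7, k_7) = 0x2D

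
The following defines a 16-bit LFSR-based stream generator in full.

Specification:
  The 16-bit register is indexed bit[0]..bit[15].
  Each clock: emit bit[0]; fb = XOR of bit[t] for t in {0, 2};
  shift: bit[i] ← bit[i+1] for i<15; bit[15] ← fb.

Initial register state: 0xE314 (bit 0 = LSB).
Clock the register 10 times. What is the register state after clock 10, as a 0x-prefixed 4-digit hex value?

reg_0 = 0xE314
clock 1: out=0, reg = 0xF18A
clock 2: out=0, reg = 0x78C5
clock 3: out=1, reg = 0x3C62
clock 4: out=0, reg = 0x1E31
clock 5: out=1, reg = 0x8F18
clock 6: out=0, reg = 0x478C
clock 7: out=0, reg = 0xA3C6
clock 8: out=0, reg = 0xD1E3
clock 9: out=1, reg = 0xE8F1
clock 10: out=1, reg = 0xF478

0xF478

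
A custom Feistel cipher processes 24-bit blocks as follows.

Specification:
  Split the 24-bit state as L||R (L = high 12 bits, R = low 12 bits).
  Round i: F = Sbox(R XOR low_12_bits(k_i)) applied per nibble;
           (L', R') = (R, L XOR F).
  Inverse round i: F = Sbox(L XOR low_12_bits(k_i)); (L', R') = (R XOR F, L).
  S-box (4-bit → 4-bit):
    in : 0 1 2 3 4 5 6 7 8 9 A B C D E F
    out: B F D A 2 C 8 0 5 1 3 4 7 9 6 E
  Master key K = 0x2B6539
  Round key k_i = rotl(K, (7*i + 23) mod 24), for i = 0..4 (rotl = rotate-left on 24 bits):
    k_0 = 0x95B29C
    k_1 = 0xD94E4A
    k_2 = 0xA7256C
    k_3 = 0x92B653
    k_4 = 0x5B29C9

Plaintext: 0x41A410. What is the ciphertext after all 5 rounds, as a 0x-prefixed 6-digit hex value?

s_0 = plaintext = 0x41A410
s_1 = Round(s_0, k_0) = 0x410C4D
s_2 = Round(s_1, k_1) = 0xC4D9A0
s_3 = Round(s_2, k_2) = 0x9A0B3A
s_4 = Round(s_3, k_3) = 0xB3A021
s_5 = Round(s_4, k_4) = 0x021A5F

0x021A5F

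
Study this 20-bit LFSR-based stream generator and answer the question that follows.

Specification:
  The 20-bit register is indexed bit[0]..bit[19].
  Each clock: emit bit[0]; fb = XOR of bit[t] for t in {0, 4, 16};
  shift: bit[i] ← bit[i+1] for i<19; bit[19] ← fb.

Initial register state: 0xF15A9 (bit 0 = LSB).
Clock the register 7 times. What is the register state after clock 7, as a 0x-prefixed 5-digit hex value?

0x79E2B

reg_0 = 0xF15A9
clock 1: out=1, reg = 0x78AD4
clock 2: out=0, reg = 0x3C56A
clock 3: out=0, reg = 0x9E2B5
clock 4: out=1, reg = 0xCF15A
clock 5: out=0, reg = 0xE78AD
clock 6: out=1, reg = 0xF3C56
clock 7: out=0, reg = 0x79E2B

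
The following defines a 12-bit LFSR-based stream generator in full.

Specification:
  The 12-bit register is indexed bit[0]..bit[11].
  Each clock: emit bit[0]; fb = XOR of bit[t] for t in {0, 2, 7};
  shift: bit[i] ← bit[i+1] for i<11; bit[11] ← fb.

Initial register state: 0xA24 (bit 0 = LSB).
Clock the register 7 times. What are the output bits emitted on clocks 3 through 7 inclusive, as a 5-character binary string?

reg_0 = 0xA24
clock 1: out=0, reg = 0xD12
clock 2: out=0, reg = 0x689
clock 3: out=1, reg = 0x344
clock 4: out=0, reg = 0x9A2
clock 5: out=0, reg = 0xCD1
clock 6: out=1, reg = 0x668
clock 7: out=0, reg = 0x334

10010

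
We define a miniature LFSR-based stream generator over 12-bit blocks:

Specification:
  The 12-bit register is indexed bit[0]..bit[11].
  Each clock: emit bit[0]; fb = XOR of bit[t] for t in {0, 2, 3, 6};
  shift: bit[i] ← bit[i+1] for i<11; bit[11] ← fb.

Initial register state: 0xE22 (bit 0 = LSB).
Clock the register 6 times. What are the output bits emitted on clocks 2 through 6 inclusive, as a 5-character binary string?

reg_0 = 0xE22
clock 1: out=0, reg = 0x711
clock 2: out=1, reg = 0xB88
clock 3: out=0, reg = 0xDC4
clock 4: out=0, reg = 0x6E2
clock 5: out=0, reg = 0xB71
clock 6: out=1, reg = 0x5B8

10001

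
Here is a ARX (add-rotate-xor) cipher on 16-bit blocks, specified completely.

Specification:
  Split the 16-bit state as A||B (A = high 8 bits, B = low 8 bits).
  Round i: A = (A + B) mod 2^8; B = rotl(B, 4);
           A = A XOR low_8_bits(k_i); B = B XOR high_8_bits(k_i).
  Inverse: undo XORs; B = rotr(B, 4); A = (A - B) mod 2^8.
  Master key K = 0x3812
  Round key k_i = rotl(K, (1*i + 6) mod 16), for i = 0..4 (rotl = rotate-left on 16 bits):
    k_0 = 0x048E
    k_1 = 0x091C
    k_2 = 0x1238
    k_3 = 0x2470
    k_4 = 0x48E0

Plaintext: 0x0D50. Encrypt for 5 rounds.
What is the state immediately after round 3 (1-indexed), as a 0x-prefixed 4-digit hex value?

0xD983

s_0 = plaintext = 0x0D50
s_1 = Round(s_0, k_0) = 0xD301
s_2 = Round(s_1, k_1) = 0xC819
s_3 = Round(s_2, k_2) = 0xD983
s_4 = Round(s_3, k_3) = 0x2C1C
s_5 = Round(s_4, k_4) = 0xA889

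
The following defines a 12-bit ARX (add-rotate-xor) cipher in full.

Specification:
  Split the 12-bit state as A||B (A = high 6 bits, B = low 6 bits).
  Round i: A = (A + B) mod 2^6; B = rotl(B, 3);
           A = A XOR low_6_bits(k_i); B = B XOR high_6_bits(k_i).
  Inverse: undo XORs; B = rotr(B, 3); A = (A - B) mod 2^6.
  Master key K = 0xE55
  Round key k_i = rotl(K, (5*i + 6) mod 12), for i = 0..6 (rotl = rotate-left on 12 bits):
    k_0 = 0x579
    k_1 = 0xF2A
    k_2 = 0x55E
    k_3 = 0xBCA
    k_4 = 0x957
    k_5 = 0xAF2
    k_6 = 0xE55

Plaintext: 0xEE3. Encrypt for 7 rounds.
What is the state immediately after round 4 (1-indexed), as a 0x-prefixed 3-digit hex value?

0x1B0

s_0 = plaintext = 0xEE3
s_1 = Round(s_0, k_0) = 0x9C9
s_2 = Round(s_1, k_1) = 0x6B5
s_3 = Round(s_2, k_2) = 0x47B
s_4 = Round(s_3, k_3) = 0x1B0
s_5 = Round(s_4, k_4) = 0x863
s_6 = Round(s_5, k_5) = 0xDB7
s_7 = Round(s_6, k_6) = 0xE07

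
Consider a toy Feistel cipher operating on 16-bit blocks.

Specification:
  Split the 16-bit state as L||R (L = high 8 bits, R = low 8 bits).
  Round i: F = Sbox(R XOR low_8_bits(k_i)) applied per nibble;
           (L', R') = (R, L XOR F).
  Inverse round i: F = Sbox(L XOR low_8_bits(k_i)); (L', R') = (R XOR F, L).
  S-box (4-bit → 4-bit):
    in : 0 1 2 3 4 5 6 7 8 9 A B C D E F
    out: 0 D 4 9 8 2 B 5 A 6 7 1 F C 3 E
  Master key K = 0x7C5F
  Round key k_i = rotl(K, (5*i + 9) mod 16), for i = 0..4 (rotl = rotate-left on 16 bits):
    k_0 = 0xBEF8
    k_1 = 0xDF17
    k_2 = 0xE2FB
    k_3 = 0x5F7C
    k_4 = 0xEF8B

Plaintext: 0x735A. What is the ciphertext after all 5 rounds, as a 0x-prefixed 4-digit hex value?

0xC1DD

s_0 = plaintext = 0x735A
s_1 = Round(s_0, k_0) = 0x5A07
s_2 = Round(s_1, k_1) = 0x078A
s_3 = Round(s_2, k_2) = 0x8A5A
s_4 = Round(s_3, k_3) = 0x5AC1
s_5 = Round(s_4, k_4) = 0xC1DD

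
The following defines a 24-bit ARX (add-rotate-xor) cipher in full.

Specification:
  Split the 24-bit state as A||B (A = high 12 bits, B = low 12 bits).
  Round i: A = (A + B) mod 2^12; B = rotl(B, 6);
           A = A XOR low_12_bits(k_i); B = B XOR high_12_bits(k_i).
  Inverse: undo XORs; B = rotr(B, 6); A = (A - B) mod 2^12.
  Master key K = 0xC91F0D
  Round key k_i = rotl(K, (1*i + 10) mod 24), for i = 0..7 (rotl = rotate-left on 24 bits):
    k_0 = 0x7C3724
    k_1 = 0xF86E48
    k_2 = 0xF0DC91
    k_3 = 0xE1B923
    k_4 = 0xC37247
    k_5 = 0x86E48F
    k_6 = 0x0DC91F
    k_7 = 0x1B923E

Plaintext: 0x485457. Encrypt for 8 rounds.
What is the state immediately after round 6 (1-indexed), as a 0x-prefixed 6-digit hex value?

0x8D43F7

s_0 = plaintext = 0x485457
s_1 = Round(s_0, k_0) = 0xFF8212
s_2 = Round(s_1, k_1) = 0xC42B0E
s_3 = Round(s_2, k_2) = 0xBC1CA1
s_4 = Round(s_3, k_3) = 0x141669
s_5 = Round(s_4, k_4) = 0x5ED66E
s_6 = Round(s_5, k_5) = 0x8D43F7
s_7 = Round(s_6, k_6) = 0x5D4D13
s_8 = Round(s_7, k_7) = 0x0D954D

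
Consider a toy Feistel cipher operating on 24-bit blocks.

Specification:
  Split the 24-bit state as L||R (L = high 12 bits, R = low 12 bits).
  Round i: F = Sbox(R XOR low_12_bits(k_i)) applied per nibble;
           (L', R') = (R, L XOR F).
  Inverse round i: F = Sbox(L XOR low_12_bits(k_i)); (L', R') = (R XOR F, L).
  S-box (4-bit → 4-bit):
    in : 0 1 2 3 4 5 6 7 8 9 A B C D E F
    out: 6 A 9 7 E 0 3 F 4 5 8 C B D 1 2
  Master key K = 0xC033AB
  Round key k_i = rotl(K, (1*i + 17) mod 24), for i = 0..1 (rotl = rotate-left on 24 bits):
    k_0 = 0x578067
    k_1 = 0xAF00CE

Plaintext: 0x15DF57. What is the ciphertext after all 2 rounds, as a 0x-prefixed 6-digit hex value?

s_0 = plaintext = 0x15DF57
s_1 = Round(s_0, k_0) = 0xF5732B
s_2 = Round(s_1, k_1) = 0x32B847

0x32B847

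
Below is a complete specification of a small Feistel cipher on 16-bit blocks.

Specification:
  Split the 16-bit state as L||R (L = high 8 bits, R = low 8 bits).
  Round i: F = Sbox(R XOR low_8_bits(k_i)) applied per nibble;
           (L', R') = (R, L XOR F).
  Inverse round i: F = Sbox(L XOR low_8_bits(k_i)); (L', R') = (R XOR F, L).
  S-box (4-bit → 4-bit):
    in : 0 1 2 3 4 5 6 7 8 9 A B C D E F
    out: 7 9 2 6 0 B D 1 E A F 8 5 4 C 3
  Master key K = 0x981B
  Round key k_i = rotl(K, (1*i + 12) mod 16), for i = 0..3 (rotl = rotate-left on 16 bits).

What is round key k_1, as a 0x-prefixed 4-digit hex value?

K = 0x981B
k_0 = rotl(K, (1*0+12) mod 16) = rotl(K, 12) = 0xB981
k_1 = rotl(K, (1*1+12) mod 16) = rotl(K, 13) = 0x7303

0x7303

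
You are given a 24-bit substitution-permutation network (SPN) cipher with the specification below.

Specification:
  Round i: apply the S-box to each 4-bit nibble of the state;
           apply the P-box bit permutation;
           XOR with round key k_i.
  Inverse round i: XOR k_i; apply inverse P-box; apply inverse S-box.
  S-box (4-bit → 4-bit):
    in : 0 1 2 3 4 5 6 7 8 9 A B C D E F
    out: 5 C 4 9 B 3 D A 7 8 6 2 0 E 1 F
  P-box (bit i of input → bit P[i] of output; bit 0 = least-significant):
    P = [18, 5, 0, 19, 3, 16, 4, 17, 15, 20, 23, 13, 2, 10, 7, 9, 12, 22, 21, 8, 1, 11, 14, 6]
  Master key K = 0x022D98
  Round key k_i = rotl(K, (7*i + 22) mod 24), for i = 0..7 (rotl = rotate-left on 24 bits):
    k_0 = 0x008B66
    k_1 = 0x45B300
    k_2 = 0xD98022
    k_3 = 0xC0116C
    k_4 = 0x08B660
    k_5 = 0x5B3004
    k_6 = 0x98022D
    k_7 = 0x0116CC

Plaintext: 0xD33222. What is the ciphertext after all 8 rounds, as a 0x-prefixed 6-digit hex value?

s_0 = plaintext = 0xD33222
s_1 = Round(s_0, k_0) = 0x80D033
s_2 = Round(s_1, k_1) = 0xEB6D8A
s_3 = Round(s_2, k_2) = 0x08A29D
s_4 = Round(s_3, k_3) = 0x2A45CF
s_5 = Round(s_4, k_4) = 0x747045
s_6 = Round(s_5, k_5) = 0x9CAF6C
s_7 = Round(s_6, k_6) = 0x0AA6F5
s_8 = Round(s_7, k_7) = 0xE6F276

0xE6F276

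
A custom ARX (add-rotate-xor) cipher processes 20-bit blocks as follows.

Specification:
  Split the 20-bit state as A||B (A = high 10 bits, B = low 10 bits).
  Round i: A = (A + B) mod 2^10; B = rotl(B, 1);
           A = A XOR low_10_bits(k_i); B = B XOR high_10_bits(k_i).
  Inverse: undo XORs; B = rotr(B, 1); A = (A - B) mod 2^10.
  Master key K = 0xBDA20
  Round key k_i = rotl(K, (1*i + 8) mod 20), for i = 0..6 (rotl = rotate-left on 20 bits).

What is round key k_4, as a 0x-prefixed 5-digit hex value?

0x20BDA

K = 0xBDA20
k_0 = rotl(K, (1*0+8) mod 20) = rotl(K, 8) = 0xA20BD
k_1 = rotl(K, (1*1+8) mod 20) = rotl(K, 9) = 0x4417B
k_2 = rotl(K, (1*2+8) mod 20) = rotl(K, 10) = 0x882F6
k_3 = rotl(K, (1*3+8) mod 20) = rotl(K, 11) = 0x105ED
k_4 = rotl(K, (1*4+8) mod 20) = rotl(K, 12) = 0x20BDA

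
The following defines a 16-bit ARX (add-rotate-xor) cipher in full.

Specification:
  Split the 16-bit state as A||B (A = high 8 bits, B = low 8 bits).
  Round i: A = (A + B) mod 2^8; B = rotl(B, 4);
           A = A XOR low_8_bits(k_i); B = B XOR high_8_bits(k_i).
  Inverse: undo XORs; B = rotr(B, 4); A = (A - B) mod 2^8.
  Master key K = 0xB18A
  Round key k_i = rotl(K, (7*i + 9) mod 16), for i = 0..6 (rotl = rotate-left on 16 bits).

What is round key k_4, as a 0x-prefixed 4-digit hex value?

K = 0xB18A
k_0 = rotl(K, (7*0+9) mod 16) = rotl(K, 9) = 0x1563
k_1 = rotl(K, (7*1+9) mod 16) = rotl(K, 0) = 0xB18A
k_2 = rotl(K, (7*2+9) mod 16) = rotl(K, 7) = 0xC558
k_3 = rotl(K, (7*3+9) mod 16) = rotl(K, 14) = 0xAC62
k_4 = rotl(K, (7*4+9) mod 16) = rotl(K, 5) = 0x3156

0x3156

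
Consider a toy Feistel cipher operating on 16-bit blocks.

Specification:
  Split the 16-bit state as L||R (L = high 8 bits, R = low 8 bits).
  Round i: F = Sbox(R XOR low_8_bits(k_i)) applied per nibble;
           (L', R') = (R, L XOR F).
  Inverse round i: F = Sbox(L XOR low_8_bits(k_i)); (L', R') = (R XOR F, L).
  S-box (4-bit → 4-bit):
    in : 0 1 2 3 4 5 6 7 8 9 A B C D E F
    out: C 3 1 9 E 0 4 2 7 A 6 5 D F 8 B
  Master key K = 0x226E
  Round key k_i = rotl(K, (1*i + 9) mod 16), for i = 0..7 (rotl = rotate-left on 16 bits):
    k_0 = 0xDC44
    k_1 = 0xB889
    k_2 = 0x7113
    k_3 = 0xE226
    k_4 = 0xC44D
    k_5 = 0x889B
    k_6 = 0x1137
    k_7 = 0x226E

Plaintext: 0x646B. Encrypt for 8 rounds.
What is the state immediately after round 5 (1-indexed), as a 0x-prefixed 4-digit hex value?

0xA12F

s_0 = plaintext = 0x646B
s_1 = Round(s_0, k_0) = 0x6B7F
s_2 = Round(s_1, k_1) = 0x7FDF
s_3 = Round(s_2, k_2) = 0xDFA2
s_4 = Round(s_3, k_3) = 0xA2A1
s_5 = Round(s_4, k_4) = 0xA12F
s_6 = Round(s_5, k_5) = 0x2FFF
s_7 = Round(s_6, k_6) = 0xFFF8
s_8 = Round(s_7, k_7) = 0xF85B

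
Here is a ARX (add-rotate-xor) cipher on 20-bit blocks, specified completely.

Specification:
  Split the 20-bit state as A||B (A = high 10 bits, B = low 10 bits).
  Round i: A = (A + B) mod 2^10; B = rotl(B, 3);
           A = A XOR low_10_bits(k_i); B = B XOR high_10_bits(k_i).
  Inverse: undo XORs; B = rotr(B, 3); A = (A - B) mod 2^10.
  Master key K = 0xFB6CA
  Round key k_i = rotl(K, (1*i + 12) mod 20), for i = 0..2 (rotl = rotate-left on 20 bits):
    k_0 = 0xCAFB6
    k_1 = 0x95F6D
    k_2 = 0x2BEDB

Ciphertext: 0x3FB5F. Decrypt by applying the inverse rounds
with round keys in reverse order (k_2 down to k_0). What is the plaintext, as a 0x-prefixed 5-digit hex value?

0x8DB7D

s_0 = ciphertext = 0x3FB5F
s_1 = InvRound(s_0, k_2) = 0x69C7E
s_2 = InvRound(s_1, k_1) = 0x814C5
s_3 = InvRound(s_2, k_0) = 0x8DB7D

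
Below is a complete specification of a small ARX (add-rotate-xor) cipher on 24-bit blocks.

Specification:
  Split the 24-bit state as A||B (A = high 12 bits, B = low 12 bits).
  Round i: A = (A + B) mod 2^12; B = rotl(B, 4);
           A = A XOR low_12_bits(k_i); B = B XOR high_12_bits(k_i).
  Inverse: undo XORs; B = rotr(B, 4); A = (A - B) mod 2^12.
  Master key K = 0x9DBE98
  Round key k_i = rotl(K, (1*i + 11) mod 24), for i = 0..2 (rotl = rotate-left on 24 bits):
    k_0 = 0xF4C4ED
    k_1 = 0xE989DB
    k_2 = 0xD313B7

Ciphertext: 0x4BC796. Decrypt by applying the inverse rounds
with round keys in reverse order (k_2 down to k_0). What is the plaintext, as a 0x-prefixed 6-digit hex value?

s_0 = ciphertext = 0x4BC796
s_1 = InvRound(s_0, k_2) = 0xF617AA
s_2 = InvRound(s_1, k_1) = 0x427293
s_3 = InvRound(s_2, k_0) = 0x0EDFDD

0x0EDFDD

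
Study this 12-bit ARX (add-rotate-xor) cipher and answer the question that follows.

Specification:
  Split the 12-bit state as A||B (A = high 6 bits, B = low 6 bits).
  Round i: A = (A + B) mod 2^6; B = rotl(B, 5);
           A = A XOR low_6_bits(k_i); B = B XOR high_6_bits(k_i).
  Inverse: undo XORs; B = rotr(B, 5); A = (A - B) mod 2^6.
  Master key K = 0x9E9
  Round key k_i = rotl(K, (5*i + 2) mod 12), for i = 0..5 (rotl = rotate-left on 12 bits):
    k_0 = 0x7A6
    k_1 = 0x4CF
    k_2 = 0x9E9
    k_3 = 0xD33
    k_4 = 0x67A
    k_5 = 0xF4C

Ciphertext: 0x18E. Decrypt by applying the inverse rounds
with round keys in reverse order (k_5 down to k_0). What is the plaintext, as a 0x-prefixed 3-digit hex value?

s_0 = ciphertext = 0x18E
s_1 = InvRound(s_0, k_5) = 0x8E7
s_2 = InvRound(s_1, k_4) = 0x73D
s_3 = InvRound(s_2, k_3) = 0x752
s_4 = InvRound(s_3, k_2) = 0x26B
s_5 = InvRound(s_4, k_1) = 0x571
s_6 = InvRound(s_5, k_0) = 0x51F

0x51F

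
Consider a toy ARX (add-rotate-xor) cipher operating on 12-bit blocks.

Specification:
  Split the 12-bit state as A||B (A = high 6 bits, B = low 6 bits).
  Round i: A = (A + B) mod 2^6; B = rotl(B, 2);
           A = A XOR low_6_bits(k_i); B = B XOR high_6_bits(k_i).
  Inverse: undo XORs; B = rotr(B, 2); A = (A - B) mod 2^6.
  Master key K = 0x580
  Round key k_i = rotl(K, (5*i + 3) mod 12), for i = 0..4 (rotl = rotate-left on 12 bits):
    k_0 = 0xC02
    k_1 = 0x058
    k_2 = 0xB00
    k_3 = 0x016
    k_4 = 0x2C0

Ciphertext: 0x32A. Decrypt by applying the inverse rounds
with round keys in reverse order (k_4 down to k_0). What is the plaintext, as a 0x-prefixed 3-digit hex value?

s_0 = ciphertext = 0x32A
s_1 = InvRound(s_0, k_4) = 0xD18
s_2 = InvRound(s_1, k_3) = 0x706
s_3 = InvRound(s_2, k_2) = 0xCAA
s_4 = InvRound(s_3, k_1) = 0xC3A
s_5 = InvRound(s_4, k_0) = 0x422

0x422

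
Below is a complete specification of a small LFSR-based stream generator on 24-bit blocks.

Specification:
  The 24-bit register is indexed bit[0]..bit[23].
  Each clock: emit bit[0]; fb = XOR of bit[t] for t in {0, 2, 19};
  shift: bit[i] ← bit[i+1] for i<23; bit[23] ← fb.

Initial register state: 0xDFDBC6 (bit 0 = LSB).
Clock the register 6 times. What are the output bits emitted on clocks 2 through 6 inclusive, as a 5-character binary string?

11000

reg_0 = 0xDFDBC6
clock 1: out=0, reg = 0x6FEDE3
clock 2: out=1, reg = 0x37F6F1
clock 3: out=1, reg = 0x9BFB78
clock 4: out=0, reg = 0xCDFDBC
clock 5: out=0, reg = 0x66FEDE
clock 6: out=0, reg = 0xB37F6F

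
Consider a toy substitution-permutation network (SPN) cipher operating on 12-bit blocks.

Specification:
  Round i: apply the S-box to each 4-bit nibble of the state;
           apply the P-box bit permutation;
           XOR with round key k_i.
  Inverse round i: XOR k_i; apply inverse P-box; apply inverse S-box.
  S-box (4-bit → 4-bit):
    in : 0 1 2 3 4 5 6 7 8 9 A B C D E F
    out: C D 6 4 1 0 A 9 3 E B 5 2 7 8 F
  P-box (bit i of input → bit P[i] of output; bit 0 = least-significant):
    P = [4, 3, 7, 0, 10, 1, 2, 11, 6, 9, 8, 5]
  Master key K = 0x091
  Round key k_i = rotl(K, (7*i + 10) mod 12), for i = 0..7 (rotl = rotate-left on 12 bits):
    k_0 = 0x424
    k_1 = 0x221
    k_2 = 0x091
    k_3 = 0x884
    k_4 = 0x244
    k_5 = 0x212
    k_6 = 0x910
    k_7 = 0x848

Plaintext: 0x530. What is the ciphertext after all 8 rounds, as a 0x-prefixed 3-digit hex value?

s_0 = plaintext = 0x530
s_1 = Round(s_0, k_0) = 0x4A1
s_2 = Round(s_1, k_1) = 0xEF2
s_3 = Round(s_2, k_2) = 0xC3F
s_4 = Round(s_3, k_3) = 0xA19
s_5 = Round(s_4, k_4) = 0xCA9
s_6 = Round(s_5, k_5) = 0xC99
s_7 = Round(s_6, k_6) = 0x39F
s_8 = Round(s_7, k_7) = 0x1D7

0x1D7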